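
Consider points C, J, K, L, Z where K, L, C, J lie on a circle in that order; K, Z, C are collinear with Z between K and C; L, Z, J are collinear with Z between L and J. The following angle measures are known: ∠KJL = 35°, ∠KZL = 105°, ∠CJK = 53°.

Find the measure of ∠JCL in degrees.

∠JCL = 92°

1. ∠KCL = 35°  [same arc KL]
2. ∠CZL = 75°  [linear pair at Z on KC]
3. ∠CLK = 127°  [cyclic KLCJ, opposite ∠L+∠J]
4. ∠CKL = 18°  [△KLC]
5. ∠CLJ = 70°  [△LZC]
6. ∠CJL = 18°  [same arc LC]
7. ∠JCL = 92°  [△LCJ]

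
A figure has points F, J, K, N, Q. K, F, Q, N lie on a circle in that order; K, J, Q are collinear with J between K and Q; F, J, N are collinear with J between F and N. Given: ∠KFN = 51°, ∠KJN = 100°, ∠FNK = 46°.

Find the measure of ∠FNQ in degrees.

∠FNQ = 49°

1. ∠KQN = 51°  [same arc KN]
2. ∠NJQ = 80°  [linear pair at J on KQ]
3. ∠FNQ = 49°  [△QJN]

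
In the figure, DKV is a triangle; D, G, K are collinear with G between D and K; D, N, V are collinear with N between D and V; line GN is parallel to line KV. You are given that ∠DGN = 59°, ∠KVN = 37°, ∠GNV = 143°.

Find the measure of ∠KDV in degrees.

∠KDV = 84°

1. ∠DKV = 59°  [GN∥KV, corresponding at G]
2. ∠DVK = 37°  [N on ray VD]
3. ∠KDV = 84°  [△DKV]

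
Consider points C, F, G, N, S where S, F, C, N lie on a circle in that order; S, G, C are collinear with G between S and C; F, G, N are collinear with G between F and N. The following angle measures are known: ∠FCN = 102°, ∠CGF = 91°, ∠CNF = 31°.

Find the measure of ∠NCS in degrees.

1. ∠NGS = 91°  [vertical angles at G]
2. ∠CGN = 89°  [linear pair at G on SC]
3. ∠NCS = 60°  [△CGN]

∠NCS = 60°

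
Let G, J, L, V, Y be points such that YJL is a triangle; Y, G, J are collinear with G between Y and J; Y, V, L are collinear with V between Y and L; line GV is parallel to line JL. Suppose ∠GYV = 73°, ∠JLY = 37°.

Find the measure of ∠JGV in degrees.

∠JGV = 110°

1. ∠JYL = 73°  [G on YJ, V on YL]
2. ∠LJY = 70°  [△YJL]
3. ∠VGY = 70°  [GV∥JL, corresponding at G]
4. ∠JGV = 110°  [linear pair at G on YJ]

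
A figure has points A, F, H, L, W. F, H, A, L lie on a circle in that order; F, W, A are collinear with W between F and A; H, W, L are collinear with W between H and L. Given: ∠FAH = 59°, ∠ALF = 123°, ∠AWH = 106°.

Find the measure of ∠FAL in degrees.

1. ∠FLH = 59°  [same arc FH]
2. ∠FWL = 106°  [vertical angles at W]
3. ∠AFL = 15°  [△FWL]
4. ∠FAL = 42°  [△FAL]

∠FAL = 42°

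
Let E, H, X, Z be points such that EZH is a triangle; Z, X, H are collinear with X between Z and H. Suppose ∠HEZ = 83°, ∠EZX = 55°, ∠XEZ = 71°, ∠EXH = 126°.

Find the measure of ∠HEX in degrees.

1. ∠EZH = 55°  [X on ray ZH]
2. ∠EHZ = 42°  [△EZH]
3. ∠EHX = 42°  [X on ray HZ]
4. ∠HEX = 12°  [△EXH]

∠HEX = 12°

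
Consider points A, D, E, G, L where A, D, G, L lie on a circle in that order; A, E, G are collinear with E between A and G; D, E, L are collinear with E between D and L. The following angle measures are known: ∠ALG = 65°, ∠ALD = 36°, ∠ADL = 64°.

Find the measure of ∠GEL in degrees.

1. ∠ADG = 115°  [cyclic ADGL, opposite ∠D+∠L]
2. ∠AGD = 36°  [same arc AD]
3. ∠AGL = 64°  [same arc AL]
4. ∠DAG = 29°  [△ADG]
5. ∠DLG = 29°  [same arc DG]
6. ∠GEL = 87°  [△GEL]

∠GEL = 87°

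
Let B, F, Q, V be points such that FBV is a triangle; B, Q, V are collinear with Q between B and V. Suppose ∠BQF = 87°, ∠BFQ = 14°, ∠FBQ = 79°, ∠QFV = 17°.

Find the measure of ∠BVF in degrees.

1. ∠FQV = 93°  [linear pair at Q on BV]
2. ∠FVQ = 70°  [△FQV]
3. ∠BVF = 70°  [Q on ray VB]

∠BVF = 70°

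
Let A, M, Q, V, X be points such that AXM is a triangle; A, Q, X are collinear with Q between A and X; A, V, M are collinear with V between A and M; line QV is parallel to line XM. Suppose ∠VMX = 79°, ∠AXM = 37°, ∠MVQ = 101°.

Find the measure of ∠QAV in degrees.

∠QAV = 64°

1. ∠AMX = 79°  [V on ray MA]
2. ∠MAX = 64°  [△AXM]
3. ∠QAV = 64°  [Q on AX, V on AM]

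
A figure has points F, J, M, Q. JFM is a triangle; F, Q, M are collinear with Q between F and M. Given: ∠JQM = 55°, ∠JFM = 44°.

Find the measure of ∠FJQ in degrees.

∠FJQ = 11°

1. ∠FQJ = 125°  [linear pair at Q on FM]
2. ∠JFQ = 44°  [Q on ray FM]
3. ∠FJQ = 11°  [△JFQ]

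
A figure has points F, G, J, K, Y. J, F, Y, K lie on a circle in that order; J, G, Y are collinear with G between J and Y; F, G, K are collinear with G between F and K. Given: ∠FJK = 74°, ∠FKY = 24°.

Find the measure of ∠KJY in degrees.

1. ∠FYK = 106°  [cyclic JFYK, opposite ∠J+∠Y]
2. ∠KFY = 50°  [△FYK]
3. ∠KJY = 50°  [same arc YK]

∠KJY = 50°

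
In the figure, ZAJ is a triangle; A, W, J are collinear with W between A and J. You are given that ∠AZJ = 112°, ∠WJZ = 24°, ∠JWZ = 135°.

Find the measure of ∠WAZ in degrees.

∠WAZ = 44°

1. ∠AJZ = 24°  [W on ray JA]
2. ∠JAZ = 44°  [△ZAJ]
3. ∠WAZ = 44°  [W on ray AJ]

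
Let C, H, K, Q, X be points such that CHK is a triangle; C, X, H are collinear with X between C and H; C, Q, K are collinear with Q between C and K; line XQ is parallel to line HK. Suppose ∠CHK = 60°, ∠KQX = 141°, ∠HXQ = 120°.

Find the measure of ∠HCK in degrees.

∠HCK = 81°

1. ∠CXQ = 60°  [XQ∥HK, corresponding at X]
2. ∠CQX = 39°  [linear pair at Q on CK]
3. ∠QCX = 81°  [△CXQ]
4. ∠HCK = 81°  [X on CH, Q on CK]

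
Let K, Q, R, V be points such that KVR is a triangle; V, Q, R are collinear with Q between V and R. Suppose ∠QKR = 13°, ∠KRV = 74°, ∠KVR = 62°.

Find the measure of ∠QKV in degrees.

∠QKV = 31°

1. ∠KRQ = 74°  [Q on ray RV]
2. ∠KVQ = 62°  [Q on ray VR]
3. ∠KQR = 93°  [△KQR]
4. ∠KQV = 87°  [linear pair at Q on VR]
5. ∠QKV = 31°  [△KVQ]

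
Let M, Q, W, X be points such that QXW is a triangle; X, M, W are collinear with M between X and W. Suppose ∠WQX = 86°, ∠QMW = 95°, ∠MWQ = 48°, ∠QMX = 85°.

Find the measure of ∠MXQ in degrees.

1. ∠QWX = 48°  [M on ray WX]
2. ∠QXW = 46°  [△QXW]
3. ∠MXQ = 46°  [M on ray XW]

∠MXQ = 46°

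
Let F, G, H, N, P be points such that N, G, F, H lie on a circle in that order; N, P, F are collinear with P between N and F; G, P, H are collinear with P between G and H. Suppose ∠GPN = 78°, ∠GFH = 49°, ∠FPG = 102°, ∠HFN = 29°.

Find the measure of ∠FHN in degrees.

1. ∠GNH = 131°  [cyclic NGFH, opposite ∠N+∠F]
2. ∠HPN = 102°  [vertical angles at P]
3. ∠HGN = 29°  [same arc NH]
4. ∠GHN = 20°  [△NGH]
5. ∠FNH = 58°  [△NPH]
6. ∠FHN = 93°  [△NFH]

∠FHN = 93°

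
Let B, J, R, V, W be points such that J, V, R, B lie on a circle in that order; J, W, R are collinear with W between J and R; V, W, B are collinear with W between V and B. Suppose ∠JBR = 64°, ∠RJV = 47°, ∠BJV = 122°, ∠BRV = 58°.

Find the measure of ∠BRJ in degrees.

∠BRJ = 41°

1. ∠RBV = 47°  [same arc VR]
2. ∠BVR = 75°  [△VRB]
3. ∠BJR = 75°  [same arc RB]
4. ∠BRJ = 41°  [△JRB]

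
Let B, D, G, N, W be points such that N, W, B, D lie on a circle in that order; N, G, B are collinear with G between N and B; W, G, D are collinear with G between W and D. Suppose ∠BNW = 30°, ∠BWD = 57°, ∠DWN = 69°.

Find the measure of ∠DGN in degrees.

1. ∠BDW = 30°  [same arc WB]
2. ∠DBN = 69°  [same arc ND]
3. ∠BGD = 81°  [△BGD]
4. ∠DGN = 99°  [linear pair at G on NB]

∠DGN = 99°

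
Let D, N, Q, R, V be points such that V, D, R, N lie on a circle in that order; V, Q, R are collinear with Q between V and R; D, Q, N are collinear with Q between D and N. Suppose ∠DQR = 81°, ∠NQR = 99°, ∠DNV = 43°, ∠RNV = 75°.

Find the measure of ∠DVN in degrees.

1. ∠NQV = 81°  [vertical angles at Q]
2. ∠NVR = 56°  [△VQN]
3. ∠NRV = 49°  [△VRN]
4. ∠NDV = 49°  [same arc VN]
5. ∠DVN = 88°  [△VDN]

∠DVN = 88°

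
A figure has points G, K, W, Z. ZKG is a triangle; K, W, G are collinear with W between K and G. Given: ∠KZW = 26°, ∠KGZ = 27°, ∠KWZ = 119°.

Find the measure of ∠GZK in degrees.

1. ∠WKZ = 35°  [△ZKW]
2. ∠GKZ = 35°  [W on ray KG]
3. ∠GZK = 118°  [△ZKG]

∠GZK = 118°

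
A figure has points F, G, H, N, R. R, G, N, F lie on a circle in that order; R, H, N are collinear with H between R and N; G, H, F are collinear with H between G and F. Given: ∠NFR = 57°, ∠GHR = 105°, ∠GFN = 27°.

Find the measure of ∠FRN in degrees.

∠FRN = 75°

1. ∠FHN = 105°  [vertical angles at H]
2. ∠FNR = 48°  [△NHF]
3. ∠FRN = 75°  [△RNF]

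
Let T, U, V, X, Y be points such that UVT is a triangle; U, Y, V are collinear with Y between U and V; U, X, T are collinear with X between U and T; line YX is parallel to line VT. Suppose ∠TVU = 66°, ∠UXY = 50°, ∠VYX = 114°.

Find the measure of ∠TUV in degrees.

∠TUV = 64°

1. ∠UYX = 66°  [YX∥VT, corresponding at Y]
2. ∠XUY = 64°  [△UYX]
3. ∠TUV = 64°  [Y on UV, X on UT]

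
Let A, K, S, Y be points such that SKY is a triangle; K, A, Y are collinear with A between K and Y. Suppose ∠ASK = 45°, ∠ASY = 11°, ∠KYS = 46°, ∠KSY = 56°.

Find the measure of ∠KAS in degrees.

1. ∠SKY = 78°  [△SKY]
2. ∠AKS = 78°  [A on ray KY]
3. ∠KAS = 57°  [△SKA]

∠KAS = 57°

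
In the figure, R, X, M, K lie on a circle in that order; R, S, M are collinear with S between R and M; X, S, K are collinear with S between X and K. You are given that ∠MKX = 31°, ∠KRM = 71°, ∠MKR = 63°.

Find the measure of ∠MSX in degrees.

∠MSX = 77°

1. ∠MRX = 31°  [same arc XM]
2. ∠KXM = 71°  [same arc MK]
3. ∠MXR = 117°  [cyclic RXMK, opposite ∠X+∠K]
4. ∠RMX = 32°  [△RXM]
5. ∠MSX = 77°  [△XSM]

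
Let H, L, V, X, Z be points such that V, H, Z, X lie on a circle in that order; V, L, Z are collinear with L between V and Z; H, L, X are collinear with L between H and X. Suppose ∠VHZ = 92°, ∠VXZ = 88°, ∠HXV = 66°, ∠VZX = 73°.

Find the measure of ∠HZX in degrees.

∠HZX = 139°

1. ∠VHX = 73°  [same arc VX]
2. ∠HVX = 41°  [△VHX]
3. ∠HZX = 139°  [cyclic VHZX, opposite ∠V+∠Z]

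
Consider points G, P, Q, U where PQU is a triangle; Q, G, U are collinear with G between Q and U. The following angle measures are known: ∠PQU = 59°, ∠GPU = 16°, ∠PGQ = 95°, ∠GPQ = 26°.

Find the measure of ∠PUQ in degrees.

∠PUQ = 79°

1. ∠PGU = 85°  [linear pair at G on QU]
2. ∠GUP = 79°  [△PGU]
3. ∠PUQ = 79°  [G on ray UQ]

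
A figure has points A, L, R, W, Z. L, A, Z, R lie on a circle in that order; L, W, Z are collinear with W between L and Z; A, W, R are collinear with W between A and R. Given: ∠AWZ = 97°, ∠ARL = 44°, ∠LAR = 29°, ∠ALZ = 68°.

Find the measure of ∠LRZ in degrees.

∠LRZ = 112°

1. ∠LWR = 97°  [vertical angles at W]
2. ∠RLZ = 39°  [△LWR]
3. ∠LZR = 29°  [same arc LR]
4. ∠LRZ = 112°  [△LZR]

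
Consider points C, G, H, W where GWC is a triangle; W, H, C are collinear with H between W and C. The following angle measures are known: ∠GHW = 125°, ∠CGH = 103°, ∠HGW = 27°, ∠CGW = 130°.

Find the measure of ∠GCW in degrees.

1. ∠CHG = 55°  [linear pair at H on WC]
2. ∠GCH = 22°  [△GHC]
3. ∠GCW = 22°  [H on ray CW]

∠GCW = 22°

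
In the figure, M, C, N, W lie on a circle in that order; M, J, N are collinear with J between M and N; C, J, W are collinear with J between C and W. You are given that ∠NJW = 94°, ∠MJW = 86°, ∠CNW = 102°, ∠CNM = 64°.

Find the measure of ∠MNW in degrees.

∠MNW = 38°

1. ∠CMW = 78°  [cyclic MCNW, opposite ∠M+∠N]
2. ∠CWM = 64°  [same arc MC]
3. ∠MCW = 38°  [△MCW]
4. ∠MNW = 38°  [same arc MW]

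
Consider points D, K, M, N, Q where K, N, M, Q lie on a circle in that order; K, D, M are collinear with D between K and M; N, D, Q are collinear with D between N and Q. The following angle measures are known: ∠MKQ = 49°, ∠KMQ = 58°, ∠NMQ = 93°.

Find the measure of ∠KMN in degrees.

1. ∠MNQ = 49°  [same arc MQ]
2. ∠KQM = 73°  [△KMQ]
3. ∠MQN = 38°  [△NMQ]
4. ∠KNM = 107°  [cyclic KNMQ, opposite ∠N+∠Q]
5. ∠MKN = 38°  [same arc NM]
6. ∠KMN = 35°  [△KNM]

∠KMN = 35°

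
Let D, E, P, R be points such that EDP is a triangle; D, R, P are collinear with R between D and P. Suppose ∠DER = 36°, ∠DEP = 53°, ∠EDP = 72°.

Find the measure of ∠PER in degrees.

∠PER = 17°

1. ∠DPE = 55°  [△EDP]
2. ∠EDR = 72°  [R on ray DP]
3. ∠EPR = 55°  [R on ray PD]
4. ∠DRE = 72°  [△EDR]
5. ∠ERP = 108°  [linear pair at R on DP]
6. ∠PER = 17°  [△ERP]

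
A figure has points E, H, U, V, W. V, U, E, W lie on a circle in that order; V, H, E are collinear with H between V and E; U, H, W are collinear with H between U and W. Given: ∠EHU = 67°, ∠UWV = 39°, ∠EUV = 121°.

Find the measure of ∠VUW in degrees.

∠VUW = 47°

1. ∠UHV = 113°  [linear pair at H on VE]
2. ∠UEV = 39°  [same arc VU]
3. ∠EVU = 20°  [△VUE]
4. ∠VUW = 47°  [△VHU]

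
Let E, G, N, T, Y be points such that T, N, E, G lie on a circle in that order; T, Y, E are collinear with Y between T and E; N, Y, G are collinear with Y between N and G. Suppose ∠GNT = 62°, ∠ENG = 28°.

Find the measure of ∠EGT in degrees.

1. ∠GET = 62°  [same arc TG]
2. ∠ETG = 28°  [same arc EG]
3. ∠EGT = 90°  [△TEG]

∠EGT = 90°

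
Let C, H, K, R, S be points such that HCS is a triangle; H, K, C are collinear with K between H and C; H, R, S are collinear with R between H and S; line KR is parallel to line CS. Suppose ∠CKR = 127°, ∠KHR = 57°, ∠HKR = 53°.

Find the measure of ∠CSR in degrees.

1. ∠HRK = 70°  [△HKR]
2. ∠KRS = 110°  [linear pair at R on HS]
3. ∠CSR = 70°  [KR∥CS, co-interior at S–R]

∠CSR = 70°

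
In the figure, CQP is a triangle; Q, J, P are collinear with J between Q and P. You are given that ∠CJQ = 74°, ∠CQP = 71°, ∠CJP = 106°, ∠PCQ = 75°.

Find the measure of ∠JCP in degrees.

∠JCP = 40°

1. ∠CPQ = 34°  [△CQP]
2. ∠CPJ = 34°  [J on ray PQ]
3. ∠JCP = 40°  [△CJP]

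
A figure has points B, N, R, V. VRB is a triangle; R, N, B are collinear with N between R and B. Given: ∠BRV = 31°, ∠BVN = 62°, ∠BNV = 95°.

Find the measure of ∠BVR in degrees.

1. ∠NBV = 23°  [△VNB]
2. ∠RBV = 23°  [N on ray BR]
3. ∠BVR = 126°  [△VRB]

∠BVR = 126°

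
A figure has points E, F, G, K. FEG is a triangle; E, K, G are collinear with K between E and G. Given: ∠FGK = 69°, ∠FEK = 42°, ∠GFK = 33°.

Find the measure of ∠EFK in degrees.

1. ∠FKG = 78°  [△FKG]
2. ∠EKF = 102°  [linear pair at K on EG]
3. ∠EFK = 36°  [△FEK]

∠EFK = 36°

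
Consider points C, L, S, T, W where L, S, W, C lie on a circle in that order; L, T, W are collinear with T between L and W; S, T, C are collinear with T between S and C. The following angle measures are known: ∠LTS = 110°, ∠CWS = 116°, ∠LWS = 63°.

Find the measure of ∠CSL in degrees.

∠CSL = 53°

1. ∠CLS = 64°  [cyclic LSWC, opposite ∠L+∠W]
2. ∠LCS = 63°  [same arc LS]
3. ∠CSL = 53°  [△LSC]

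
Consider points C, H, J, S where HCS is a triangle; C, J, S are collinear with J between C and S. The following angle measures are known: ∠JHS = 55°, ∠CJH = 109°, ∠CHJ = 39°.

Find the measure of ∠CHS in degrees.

∠CHS = 94°

1. ∠HCJ = 32°  [△HCJ]
2. ∠HJS = 71°  [linear pair at J on CS]
3. ∠HCS = 32°  [J on ray CS]
4. ∠HSJ = 54°  [△HJS]
5. ∠CSH = 54°  [J on ray SC]
6. ∠CHS = 94°  [△HCS]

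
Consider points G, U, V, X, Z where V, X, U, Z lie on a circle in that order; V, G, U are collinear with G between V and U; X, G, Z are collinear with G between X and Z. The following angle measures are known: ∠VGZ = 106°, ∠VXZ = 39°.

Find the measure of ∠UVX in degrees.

∠UVX = 67°

1. ∠UGX = 106°  [vertical angles at G]
2. ∠VGX = 74°  [linear pair at G on VU]
3. ∠UVX = 67°  [△VGX]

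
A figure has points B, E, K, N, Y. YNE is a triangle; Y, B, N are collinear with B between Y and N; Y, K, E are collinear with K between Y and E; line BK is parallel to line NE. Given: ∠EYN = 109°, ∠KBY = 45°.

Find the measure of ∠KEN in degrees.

∠KEN = 26°

1. ∠BYK = 109°  [B on YN, K on YE]
2. ∠BKY = 26°  [△YBK]
3. ∠BKE = 154°  [linear pair at K on YE]
4. ∠KEN = 26°  [BK∥NE, co-interior at E–K]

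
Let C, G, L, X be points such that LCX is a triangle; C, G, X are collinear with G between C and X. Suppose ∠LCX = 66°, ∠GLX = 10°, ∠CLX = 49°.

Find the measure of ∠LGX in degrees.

1. ∠CXL = 65°  [△LCX]
2. ∠GXL = 65°  [G on ray XC]
3. ∠LGX = 105°  [△LGX]

∠LGX = 105°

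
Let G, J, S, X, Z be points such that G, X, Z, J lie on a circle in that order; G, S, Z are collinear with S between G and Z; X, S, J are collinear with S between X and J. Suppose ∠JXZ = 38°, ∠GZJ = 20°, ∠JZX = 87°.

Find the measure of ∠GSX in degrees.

1. ∠XJZ = 55°  [△XZJ]
2. ∠GXJ = 20°  [same arc GJ]
3. ∠XGZ = 55°  [same arc XZ]
4. ∠GSX = 105°  [△GSX]

∠GSX = 105°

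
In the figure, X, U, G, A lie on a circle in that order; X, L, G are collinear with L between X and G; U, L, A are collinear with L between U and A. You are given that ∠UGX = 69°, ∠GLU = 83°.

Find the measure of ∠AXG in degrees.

∠AXG = 28°

1. ∠UAX = 69°  [same arc XU]
2. ∠ALX = 83°  [vertical angles at L]
3. ∠AXG = 28°  [△XLA]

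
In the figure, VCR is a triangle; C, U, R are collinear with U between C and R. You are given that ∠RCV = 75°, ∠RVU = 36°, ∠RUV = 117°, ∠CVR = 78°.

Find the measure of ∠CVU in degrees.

1. ∠UCV = 75°  [U on ray CR]
2. ∠CUV = 63°  [linear pair at U on CR]
3. ∠CVU = 42°  [△VCU]

∠CVU = 42°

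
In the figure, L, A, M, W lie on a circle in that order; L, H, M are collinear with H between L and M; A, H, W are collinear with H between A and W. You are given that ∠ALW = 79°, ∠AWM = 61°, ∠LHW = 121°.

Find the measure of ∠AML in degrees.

∠AML = 41°

1. ∠AMW = 101°  [cyclic LAMW, opposite ∠L+∠M]
2. ∠MAW = 18°  [△AMW]
3. ∠AHM = 121°  [vertical angles at H]
4. ∠AML = 41°  [△AHM]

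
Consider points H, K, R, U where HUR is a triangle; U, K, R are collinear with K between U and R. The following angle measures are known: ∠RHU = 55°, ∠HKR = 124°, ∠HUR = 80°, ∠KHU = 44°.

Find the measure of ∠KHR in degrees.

1. ∠HRU = 45°  [△HUR]
2. ∠HRK = 45°  [K on ray RU]
3. ∠KHR = 11°  [△HKR]

∠KHR = 11°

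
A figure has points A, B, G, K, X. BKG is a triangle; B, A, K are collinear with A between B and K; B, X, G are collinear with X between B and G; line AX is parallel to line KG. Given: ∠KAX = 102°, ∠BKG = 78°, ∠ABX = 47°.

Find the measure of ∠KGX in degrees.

∠KGX = 55°

1. ∠BAX = 78°  [linear pair at A on BK]
2. ∠AXB = 55°  [△BAX]
3. ∠AXG = 125°  [linear pair at X on BG]
4. ∠KGX = 55°  [AX∥KG, co-interior at G–X]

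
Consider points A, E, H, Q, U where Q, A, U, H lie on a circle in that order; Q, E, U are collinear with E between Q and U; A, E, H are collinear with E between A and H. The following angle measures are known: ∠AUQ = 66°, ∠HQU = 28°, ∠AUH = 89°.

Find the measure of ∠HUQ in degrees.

1. ∠AHQ = 66°  [same arc QA]
2. ∠HAU = 28°  [same arc UH]
3. ∠HEQ = 86°  [△QEH]
4. ∠AHU = 63°  [△AUH]
5. ∠HEU = 94°  [linear pair at E on QU]
6. ∠HUQ = 23°  [△UEH]

∠HUQ = 23°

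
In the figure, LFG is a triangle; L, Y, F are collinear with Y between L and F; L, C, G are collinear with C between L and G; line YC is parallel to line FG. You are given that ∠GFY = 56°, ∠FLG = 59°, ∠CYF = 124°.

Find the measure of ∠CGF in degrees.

1. ∠GFL = 56°  [Y on ray FL]
2. ∠FGL = 65°  [△LFG]
3. ∠CGF = 65°  [C on ray GL]

∠CGF = 65°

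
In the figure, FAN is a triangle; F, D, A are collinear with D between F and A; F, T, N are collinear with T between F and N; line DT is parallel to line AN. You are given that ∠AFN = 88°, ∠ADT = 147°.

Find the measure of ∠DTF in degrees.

∠DTF = 59°

1. ∠DFT = 88°  [D on FA, T on FN]
2. ∠FDT = 33°  [linear pair at D on FA]
3. ∠DTF = 59°  [△FDT]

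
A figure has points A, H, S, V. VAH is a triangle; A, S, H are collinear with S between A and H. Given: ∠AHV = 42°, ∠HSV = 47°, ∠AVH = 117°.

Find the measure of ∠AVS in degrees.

1. ∠HAV = 21°  [△VAH]
2. ∠ASV = 133°  [linear pair at S on AH]
3. ∠SAV = 21°  [S on ray AH]
4. ∠AVS = 26°  [△VAS]

∠AVS = 26°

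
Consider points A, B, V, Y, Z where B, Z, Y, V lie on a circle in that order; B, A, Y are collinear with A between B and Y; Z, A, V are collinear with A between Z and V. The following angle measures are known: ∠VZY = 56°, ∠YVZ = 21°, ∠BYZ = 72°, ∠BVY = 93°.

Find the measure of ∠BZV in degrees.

1. ∠YAZ = 52°  [△ZAY]
2. ∠YBZ = 21°  [same arc ZY]
3. ∠BAZ = 128°  [linear pair at A on BY]
4. ∠BZV = 31°  [△BAZ]

∠BZV = 31°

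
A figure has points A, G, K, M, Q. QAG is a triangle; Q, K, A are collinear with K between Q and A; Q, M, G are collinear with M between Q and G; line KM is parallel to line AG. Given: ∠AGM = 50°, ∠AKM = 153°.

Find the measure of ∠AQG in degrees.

∠AQG = 103°

1. ∠AGQ = 50°  [M on ray GQ]
2. ∠MKQ = 27°  [linear pair at K on QA]
3. ∠KMQ = 50°  [KM∥AG, corresponding at M]
4. ∠KQM = 103°  [△QKM]
5. ∠AQG = 103°  [K on QA, M on QG]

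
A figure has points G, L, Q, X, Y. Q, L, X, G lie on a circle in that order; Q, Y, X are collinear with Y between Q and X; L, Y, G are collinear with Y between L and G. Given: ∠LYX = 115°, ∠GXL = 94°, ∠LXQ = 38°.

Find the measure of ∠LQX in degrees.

∠LQX = 59°

1. ∠GLX = 27°  [△LYX]
2. ∠LGX = 59°  [△LXG]
3. ∠LQX = 59°  [same arc LX]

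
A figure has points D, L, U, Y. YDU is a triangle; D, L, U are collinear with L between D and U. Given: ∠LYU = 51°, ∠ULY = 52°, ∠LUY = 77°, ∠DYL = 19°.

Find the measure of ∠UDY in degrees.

1. ∠DLY = 128°  [linear pair at L on DU]
2. ∠LDY = 33°  [△YDL]
3. ∠UDY = 33°  [L on ray DU]

∠UDY = 33°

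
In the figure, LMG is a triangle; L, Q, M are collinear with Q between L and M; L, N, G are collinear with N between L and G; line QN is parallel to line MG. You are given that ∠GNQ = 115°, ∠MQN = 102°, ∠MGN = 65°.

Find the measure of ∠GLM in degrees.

1. ∠LQN = 78°  [linear pair at Q on LM]
2. ∠LGM = 65°  [N on ray GL]
3. ∠GML = 78°  [QN∥MG, corresponding at Q]
4. ∠GLM = 37°  [△LMG]

∠GLM = 37°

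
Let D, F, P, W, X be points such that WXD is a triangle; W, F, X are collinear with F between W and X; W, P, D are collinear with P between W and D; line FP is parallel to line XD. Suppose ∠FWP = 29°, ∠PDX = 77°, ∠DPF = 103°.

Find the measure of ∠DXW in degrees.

1. ∠DWX = 29°  [F on WX, P on WD]
2. ∠WDX = 77°  [P on ray DW]
3. ∠DXW = 74°  [△WXD]

∠DXW = 74°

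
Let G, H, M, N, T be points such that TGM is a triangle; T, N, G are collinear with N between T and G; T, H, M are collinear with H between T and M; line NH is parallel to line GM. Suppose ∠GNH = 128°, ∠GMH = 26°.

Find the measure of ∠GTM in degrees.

∠GTM = 102°

1. ∠HNT = 52°  [linear pair at N on TG]
2. ∠GMT = 26°  [H on ray MT]
3. ∠MGT = 52°  [NH∥GM, corresponding at N]
4. ∠GTM = 102°  [△TGM]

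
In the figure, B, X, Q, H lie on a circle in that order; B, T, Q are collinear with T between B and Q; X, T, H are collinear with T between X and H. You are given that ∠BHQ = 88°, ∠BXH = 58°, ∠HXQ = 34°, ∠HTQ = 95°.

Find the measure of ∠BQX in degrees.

∠BQX = 61°

1. ∠HBQ = 34°  [same arc QH]
2. ∠BTH = 85°  [linear pair at T on BQ]
3. ∠BHX = 61°  [△BTH]
4. ∠BQX = 61°  [same arc BX]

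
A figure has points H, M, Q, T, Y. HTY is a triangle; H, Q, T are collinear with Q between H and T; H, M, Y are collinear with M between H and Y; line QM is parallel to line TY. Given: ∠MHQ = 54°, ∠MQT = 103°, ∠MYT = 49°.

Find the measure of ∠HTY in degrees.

∠HTY = 77°

1. ∠THY = 54°  [Q on HT, M on HY]
2. ∠HYT = 49°  [M on ray YH]
3. ∠HTY = 77°  [△HTY]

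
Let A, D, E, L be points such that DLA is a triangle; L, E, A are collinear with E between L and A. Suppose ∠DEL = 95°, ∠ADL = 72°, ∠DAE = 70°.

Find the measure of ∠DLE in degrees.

∠DLE = 38°

1. ∠DAL = 70°  [E on ray AL]
2. ∠ALD = 38°  [△DLA]
3. ∠DLE = 38°  [E on ray LA]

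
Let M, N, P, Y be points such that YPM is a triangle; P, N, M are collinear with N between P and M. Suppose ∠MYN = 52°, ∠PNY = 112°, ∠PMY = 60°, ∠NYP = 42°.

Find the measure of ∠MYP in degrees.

1. ∠NPY = 26°  [△YPN]
2. ∠MPY = 26°  [N on ray PM]
3. ∠MYP = 94°  [△YPM]

∠MYP = 94°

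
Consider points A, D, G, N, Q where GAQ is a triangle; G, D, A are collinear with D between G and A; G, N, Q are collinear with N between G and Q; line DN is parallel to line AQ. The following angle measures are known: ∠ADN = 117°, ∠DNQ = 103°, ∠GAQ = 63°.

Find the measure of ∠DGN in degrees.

∠DGN = 40°

1. ∠GDN = 63°  [linear pair at D on GA]
2. ∠DNG = 77°  [linear pair at N on GQ]
3. ∠DGN = 40°  [△GDN]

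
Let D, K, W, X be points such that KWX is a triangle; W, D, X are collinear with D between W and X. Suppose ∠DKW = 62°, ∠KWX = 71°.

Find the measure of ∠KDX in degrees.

∠KDX = 133°

1. ∠DWK = 71°  [D on ray WX]
2. ∠KDW = 47°  [△KWD]
3. ∠KDX = 133°  [linear pair at D on WX]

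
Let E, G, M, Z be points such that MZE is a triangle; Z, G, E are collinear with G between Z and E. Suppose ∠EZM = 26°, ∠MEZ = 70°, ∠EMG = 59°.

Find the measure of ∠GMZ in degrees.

1. ∠GZM = 26°  [G on ray ZE]
2. ∠GEM = 70°  [G on ray EZ]
3. ∠EGM = 51°  [△MGE]
4. ∠MGZ = 129°  [linear pair at G on ZE]
5. ∠GMZ = 25°  [△MZG]

∠GMZ = 25°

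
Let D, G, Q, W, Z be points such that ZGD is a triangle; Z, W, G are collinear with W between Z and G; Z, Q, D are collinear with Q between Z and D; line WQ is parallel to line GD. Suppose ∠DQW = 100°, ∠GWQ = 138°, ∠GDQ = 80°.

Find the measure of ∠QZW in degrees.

∠QZW = 58°

1. ∠WQZ = 80°  [linear pair at Q on ZD]
2. ∠QWZ = 42°  [linear pair at W on ZG]
3. ∠QZW = 58°  [△ZWQ]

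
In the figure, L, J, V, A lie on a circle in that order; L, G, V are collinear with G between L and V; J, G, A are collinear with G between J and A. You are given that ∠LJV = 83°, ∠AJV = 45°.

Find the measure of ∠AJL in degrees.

∠AJL = 38°

1. ∠LAV = 97°  [cyclic LJVA, opposite ∠J+∠A]
2. ∠ALV = 45°  [same arc VA]
3. ∠AVL = 38°  [△LVA]
4. ∠AJL = 38°  [same arc LA]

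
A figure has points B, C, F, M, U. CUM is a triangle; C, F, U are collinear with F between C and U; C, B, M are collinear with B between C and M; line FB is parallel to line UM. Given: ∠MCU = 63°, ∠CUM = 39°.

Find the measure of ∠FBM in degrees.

∠FBM = 102°

1. ∠CMU = 78°  [△CUM]
2. ∠CBF = 78°  [FB∥UM, corresponding at B]
3. ∠FBM = 102°  [linear pair at B on CM]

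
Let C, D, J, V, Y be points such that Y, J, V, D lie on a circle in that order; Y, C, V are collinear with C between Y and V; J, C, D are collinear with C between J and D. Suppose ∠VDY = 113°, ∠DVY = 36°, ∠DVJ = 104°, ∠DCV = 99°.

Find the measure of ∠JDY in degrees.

1. ∠DYV = 31°  [△YVD]
2. ∠DCY = 81°  [linear pair at C on YV]
3. ∠JDY = 68°  [△YCD]

∠JDY = 68°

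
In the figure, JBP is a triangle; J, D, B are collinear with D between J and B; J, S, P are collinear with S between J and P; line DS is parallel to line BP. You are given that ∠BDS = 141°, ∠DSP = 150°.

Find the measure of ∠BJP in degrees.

1. ∠JDS = 39°  [linear pair at D on JB]
2. ∠DSJ = 30°  [linear pair at S on JP]
3. ∠DJS = 111°  [△JDS]
4. ∠BJP = 111°  [D on JB, S on JP]

∠BJP = 111°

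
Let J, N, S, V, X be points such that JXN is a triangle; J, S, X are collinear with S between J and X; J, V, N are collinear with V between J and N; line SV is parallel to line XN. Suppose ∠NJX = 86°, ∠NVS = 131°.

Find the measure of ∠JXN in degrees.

∠JXN = 45°

1. ∠SJV = 86°  [S on JX, V on JN]
2. ∠JVS = 49°  [linear pair at V on JN]
3. ∠JSV = 45°  [△JSV]
4. ∠JXN = 45°  [SV∥XN, corresponding at S]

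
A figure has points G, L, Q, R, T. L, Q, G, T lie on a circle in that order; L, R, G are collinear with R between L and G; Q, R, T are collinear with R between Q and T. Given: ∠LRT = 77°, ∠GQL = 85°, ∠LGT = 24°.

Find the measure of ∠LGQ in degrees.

∠LGQ = 42°

1. ∠GRQ = 77°  [vertical angles at R]
2. ∠LQT = 24°  [same arc LT]
3. ∠LRQ = 103°  [linear pair at R on LG]
4. ∠GLQ = 53°  [△LRQ]
5. ∠LGQ = 42°  [△LQG]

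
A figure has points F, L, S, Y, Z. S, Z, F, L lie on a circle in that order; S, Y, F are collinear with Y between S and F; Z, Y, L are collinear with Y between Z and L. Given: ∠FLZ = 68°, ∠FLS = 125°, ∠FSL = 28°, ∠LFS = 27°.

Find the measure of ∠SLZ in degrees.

1. ∠FSZ = 68°  [same arc ZF]
2. ∠FZS = 55°  [cyclic SZFL, opposite ∠Z+∠L]
3. ∠SFZ = 57°  [△SZF]
4. ∠SLZ = 57°  [same arc SZ]

∠SLZ = 57°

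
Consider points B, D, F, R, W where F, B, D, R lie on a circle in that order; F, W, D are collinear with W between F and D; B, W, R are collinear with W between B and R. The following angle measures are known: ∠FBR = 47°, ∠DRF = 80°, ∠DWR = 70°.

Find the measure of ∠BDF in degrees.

1. ∠FDR = 47°  [same arc FR]
2. ∠DFR = 53°  [△FDR]
3. ∠BWF = 70°  [vertical angles at W]
4. ∠DBR = 53°  [same arc DR]
5. ∠BWD = 110°  [linear pair at W on FD]
6. ∠BDF = 17°  [△BWD]

∠BDF = 17°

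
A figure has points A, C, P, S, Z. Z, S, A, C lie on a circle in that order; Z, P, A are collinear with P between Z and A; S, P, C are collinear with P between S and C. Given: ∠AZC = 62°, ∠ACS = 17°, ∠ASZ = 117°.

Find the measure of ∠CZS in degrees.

∠CZS = 79°

1. ∠ASC = 62°  [same arc AC]
2. ∠CAS = 101°  [△SAC]
3. ∠CZS = 79°  [cyclic ZSAC, opposite ∠Z+∠A]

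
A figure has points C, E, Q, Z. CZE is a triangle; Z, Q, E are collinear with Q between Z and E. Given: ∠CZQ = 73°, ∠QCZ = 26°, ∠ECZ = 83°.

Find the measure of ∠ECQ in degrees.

∠ECQ = 57°

1. ∠CQZ = 81°  [△CZQ]
2. ∠CZE = 73°  [Q on ray ZE]
3. ∠CEZ = 24°  [△CZE]
4. ∠CQE = 99°  [linear pair at Q on ZE]
5. ∠CEQ = 24°  [Q on ray EZ]
6. ∠ECQ = 57°  [△CQE]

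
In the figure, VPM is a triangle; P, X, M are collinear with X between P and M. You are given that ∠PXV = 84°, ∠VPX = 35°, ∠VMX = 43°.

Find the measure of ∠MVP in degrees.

∠MVP = 102°

1. ∠MPV = 35°  [X on ray PM]
2. ∠PMV = 43°  [X on ray MP]
3. ∠MVP = 102°  [△VPM]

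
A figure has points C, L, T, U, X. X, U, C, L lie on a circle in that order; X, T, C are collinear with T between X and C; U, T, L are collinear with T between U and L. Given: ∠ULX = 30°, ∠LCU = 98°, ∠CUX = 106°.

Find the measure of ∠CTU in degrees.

1. ∠UCX = 30°  [same arc XU]
2. ∠LXU = 82°  [cyclic XUCL, opposite ∠X+∠C]
3. ∠CXU = 44°  [△XUC]
4. ∠LUX = 68°  [△XUL]
5. ∠UTX = 68°  [△XTU]
6. ∠CTU = 112°  [linear pair at T on XC]

∠CTU = 112°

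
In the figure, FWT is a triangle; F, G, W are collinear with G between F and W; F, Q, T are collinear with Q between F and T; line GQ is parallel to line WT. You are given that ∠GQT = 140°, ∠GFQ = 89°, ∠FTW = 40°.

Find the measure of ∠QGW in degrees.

∠QGW = 129°

1. ∠FQG = 40°  [linear pair at Q on FT]
2. ∠FGQ = 51°  [△FGQ]
3. ∠QGW = 129°  [linear pair at G on FW]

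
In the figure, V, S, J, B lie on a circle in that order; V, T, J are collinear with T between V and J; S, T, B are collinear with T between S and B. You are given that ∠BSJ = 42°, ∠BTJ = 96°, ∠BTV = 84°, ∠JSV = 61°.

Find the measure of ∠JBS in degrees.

1. ∠BVJ = 42°  [same arc JB]
2. ∠JBV = 119°  [cyclic VSJB, opposite ∠S+∠B]
3. ∠BJV = 19°  [△VJB]
4. ∠JBS = 65°  [△JTB]

∠JBS = 65°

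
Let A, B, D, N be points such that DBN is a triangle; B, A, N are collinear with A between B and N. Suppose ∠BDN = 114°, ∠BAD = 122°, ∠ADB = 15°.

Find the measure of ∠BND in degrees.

1. ∠ABD = 43°  [△DBA]
2. ∠DBN = 43°  [A on ray BN]
3. ∠BND = 23°  [△DBN]

∠BND = 23°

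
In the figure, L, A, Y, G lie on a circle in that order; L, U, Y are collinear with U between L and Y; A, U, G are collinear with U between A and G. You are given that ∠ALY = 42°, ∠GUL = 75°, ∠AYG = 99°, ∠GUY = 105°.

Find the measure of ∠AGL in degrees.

1. ∠AGY = 42°  [same arc AY]
2. ∠AUY = 75°  [vertical angles at U]
3. ∠GAY = 39°  [△AYG]
4. ∠AYL = 66°  [△AUY]
5. ∠AGL = 66°  [same arc LA]

∠AGL = 66°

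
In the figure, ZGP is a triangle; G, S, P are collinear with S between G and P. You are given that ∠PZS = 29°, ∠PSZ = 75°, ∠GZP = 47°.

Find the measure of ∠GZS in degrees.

∠GZS = 18°

1. ∠SPZ = 76°  [△ZSP]
2. ∠GSZ = 105°  [linear pair at S on GP]
3. ∠GPZ = 76°  [S on ray PG]
4. ∠PGZ = 57°  [△ZGP]
5. ∠SGZ = 57°  [S on ray GP]
6. ∠GZS = 18°  [△ZGS]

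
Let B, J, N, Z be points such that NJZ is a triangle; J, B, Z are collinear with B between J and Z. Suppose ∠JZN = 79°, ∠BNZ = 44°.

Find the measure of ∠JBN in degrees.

1. ∠BZN = 79°  [B on ray ZJ]
2. ∠NBZ = 57°  [△NBZ]
3. ∠JBN = 123°  [linear pair at B on JZ]

∠JBN = 123°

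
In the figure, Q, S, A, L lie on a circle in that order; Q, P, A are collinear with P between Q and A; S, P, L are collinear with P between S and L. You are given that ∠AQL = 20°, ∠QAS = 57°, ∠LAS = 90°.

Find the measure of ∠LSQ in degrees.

∠LSQ = 33°

1. ∠QLS = 57°  [same arc QS]
2. ∠LQS = 90°  [cyclic QSAL, opposite ∠Q+∠A]
3. ∠LSQ = 33°  [△QSL]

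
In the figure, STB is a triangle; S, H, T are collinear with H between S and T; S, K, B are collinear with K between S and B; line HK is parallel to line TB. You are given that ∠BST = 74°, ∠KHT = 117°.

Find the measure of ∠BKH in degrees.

1. ∠HSK = 74°  [H on ST, K on SB]
2. ∠KHS = 63°  [linear pair at H on ST]
3. ∠HKS = 43°  [△SHK]
4. ∠BKH = 137°  [linear pair at K on SB]

∠BKH = 137°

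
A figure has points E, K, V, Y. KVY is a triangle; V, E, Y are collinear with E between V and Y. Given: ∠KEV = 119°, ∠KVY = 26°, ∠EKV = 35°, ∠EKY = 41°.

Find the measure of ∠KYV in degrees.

∠KYV = 78°

1. ∠KEY = 61°  [linear pair at E on VY]
2. ∠EYK = 78°  [△KEY]
3. ∠KYV = 78°  [E on ray YV]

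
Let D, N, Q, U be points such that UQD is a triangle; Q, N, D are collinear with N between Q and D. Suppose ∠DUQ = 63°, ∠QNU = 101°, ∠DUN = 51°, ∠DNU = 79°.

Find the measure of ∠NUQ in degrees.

1. ∠NDU = 50°  [△UND]
2. ∠QDU = 50°  [N on ray DQ]
3. ∠DQU = 67°  [△UQD]
4. ∠NQU = 67°  [N on ray QD]
5. ∠NUQ = 12°  [△UQN]

∠NUQ = 12°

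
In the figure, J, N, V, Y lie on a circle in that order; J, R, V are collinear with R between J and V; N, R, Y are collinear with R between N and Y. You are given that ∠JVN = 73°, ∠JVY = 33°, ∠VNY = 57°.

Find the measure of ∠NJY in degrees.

∠NJY = 74°

1. ∠JYN = 73°  [same arc JN]
2. ∠JNY = 33°  [same arc JY]
3. ∠NJY = 74°  [△JNY]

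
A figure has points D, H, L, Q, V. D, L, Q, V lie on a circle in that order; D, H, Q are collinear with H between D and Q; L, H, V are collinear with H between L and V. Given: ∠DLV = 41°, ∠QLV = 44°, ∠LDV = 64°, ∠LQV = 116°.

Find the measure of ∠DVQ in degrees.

∠DVQ = 95°

1. ∠DQV = 41°  [same arc DV]
2. ∠QDV = 44°  [same arc QV]
3. ∠DVQ = 95°  [△DQV]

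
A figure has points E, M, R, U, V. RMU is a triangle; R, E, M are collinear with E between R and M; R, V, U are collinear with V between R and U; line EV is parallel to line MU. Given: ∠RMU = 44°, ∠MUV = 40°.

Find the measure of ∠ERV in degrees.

1. ∠MUR = 40°  [V on ray UR]
2. ∠MRU = 96°  [△RMU]
3. ∠ERV = 96°  [E on RM, V on RU]

∠ERV = 96°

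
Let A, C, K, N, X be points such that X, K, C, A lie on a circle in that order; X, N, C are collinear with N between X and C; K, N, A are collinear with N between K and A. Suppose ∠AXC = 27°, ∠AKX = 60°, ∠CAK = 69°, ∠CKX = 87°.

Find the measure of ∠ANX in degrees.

1. ∠ACX = 60°  [same arc XA]
2. ∠ANC = 51°  [△CNA]
3. ∠ANX = 129°  [linear pair at N on XC]

∠ANX = 129°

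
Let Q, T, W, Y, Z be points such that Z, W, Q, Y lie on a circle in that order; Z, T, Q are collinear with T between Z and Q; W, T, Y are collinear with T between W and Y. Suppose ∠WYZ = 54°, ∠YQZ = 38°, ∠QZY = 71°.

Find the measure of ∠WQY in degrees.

1. ∠YWZ = 38°  [same arc ZY]
2. ∠WZY = 88°  [△ZWY]
3. ∠WQY = 92°  [cyclic ZWQY, opposite ∠Z+∠Q]

∠WQY = 92°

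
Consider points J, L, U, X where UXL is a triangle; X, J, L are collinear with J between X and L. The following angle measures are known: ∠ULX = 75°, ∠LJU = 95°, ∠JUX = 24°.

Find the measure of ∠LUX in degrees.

∠LUX = 34°

1. ∠UJX = 85°  [linear pair at J on XL]
2. ∠JXU = 71°  [△UXJ]
3. ∠LXU = 71°  [J on ray XL]
4. ∠LUX = 34°  [△UXL]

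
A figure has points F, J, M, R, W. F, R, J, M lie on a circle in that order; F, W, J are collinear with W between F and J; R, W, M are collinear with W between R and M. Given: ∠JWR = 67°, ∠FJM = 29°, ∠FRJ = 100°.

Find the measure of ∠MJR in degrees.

∠MJR = 71°

1. ∠FWM = 67°  [vertical angles at W]
2. ∠FMJ = 80°  [cyclic FRJM, opposite ∠R+∠M]
3. ∠JWM = 113°  [linear pair at W on FJ]
4. ∠JFM = 71°  [△FJM]
5. ∠JMR = 38°  [△JWM]
6. ∠JRM = 71°  [same arc JM]
7. ∠MJR = 71°  [△RJM]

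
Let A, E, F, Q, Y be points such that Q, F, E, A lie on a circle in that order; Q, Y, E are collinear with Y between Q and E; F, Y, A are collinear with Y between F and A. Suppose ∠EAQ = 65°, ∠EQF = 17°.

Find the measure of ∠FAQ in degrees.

1. ∠EFQ = 115°  [cyclic QFEA, opposite ∠F+∠A]
2. ∠FEQ = 48°  [△QFE]
3. ∠FAQ = 48°  [same arc QF]

∠FAQ = 48°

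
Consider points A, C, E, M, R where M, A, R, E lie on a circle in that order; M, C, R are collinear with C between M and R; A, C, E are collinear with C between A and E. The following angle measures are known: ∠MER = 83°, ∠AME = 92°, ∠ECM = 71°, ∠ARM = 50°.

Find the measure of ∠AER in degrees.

1. ∠ARE = 88°  [cyclic MARE, opposite ∠M+∠R]
2. ∠ACR = 71°  [vertical angles at C]
3. ∠EAR = 59°  [△ACR]
4. ∠AER = 33°  [△ARE]

∠AER = 33°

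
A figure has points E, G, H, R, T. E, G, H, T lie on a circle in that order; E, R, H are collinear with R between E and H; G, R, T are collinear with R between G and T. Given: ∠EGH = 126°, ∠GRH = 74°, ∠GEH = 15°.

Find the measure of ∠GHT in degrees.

∠GHT = 98°

1. ∠EHG = 39°  [△EGH]
2. ∠HGT = 67°  [△GRH]
3. ∠GTH = 15°  [same arc GH]
4. ∠GHT = 98°  [△GHT]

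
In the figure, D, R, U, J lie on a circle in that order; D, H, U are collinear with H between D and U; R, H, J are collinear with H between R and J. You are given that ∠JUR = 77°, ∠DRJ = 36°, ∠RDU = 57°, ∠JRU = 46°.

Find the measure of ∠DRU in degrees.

1. ∠DUJ = 36°  [same arc DJ]
2. ∠JDU = 46°  [same arc UJ]
3. ∠DJU = 98°  [△DUJ]
4. ∠DRU = 82°  [cyclic DRUJ, opposite ∠R+∠J]

∠DRU = 82°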